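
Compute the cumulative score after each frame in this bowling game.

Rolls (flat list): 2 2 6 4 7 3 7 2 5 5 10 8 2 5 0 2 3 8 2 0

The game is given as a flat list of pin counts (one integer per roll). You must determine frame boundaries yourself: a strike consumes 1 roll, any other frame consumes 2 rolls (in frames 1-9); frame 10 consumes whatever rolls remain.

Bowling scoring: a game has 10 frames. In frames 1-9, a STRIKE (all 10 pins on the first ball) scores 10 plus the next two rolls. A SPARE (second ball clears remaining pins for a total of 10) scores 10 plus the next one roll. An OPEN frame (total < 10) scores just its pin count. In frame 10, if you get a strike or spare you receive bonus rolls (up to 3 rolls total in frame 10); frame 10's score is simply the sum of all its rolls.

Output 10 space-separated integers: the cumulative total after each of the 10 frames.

Answer: 4 21 38 47 67 87 102 107 112 122

Derivation:
Frame 1: OPEN (2+2=4). Cumulative: 4
Frame 2: SPARE (6+4=10). 10 + next roll (7) = 17. Cumulative: 21
Frame 3: SPARE (7+3=10). 10 + next roll (7) = 17. Cumulative: 38
Frame 4: OPEN (7+2=9). Cumulative: 47
Frame 5: SPARE (5+5=10). 10 + next roll (10) = 20. Cumulative: 67
Frame 6: STRIKE. 10 + next two rolls (8+2) = 20. Cumulative: 87
Frame 7: SPARE (8+2=10). 10 + next roll (5) = 15. Cumulative: 102
Frame 8: OPEN (5+0=5). Cumulative: 107
Frame 9: OPEN (2+3=5). Cumulative: 112
Frame 10: SPARE. Sum of all frame-10 rolls (8+2+0) = 10. Cumulative: 122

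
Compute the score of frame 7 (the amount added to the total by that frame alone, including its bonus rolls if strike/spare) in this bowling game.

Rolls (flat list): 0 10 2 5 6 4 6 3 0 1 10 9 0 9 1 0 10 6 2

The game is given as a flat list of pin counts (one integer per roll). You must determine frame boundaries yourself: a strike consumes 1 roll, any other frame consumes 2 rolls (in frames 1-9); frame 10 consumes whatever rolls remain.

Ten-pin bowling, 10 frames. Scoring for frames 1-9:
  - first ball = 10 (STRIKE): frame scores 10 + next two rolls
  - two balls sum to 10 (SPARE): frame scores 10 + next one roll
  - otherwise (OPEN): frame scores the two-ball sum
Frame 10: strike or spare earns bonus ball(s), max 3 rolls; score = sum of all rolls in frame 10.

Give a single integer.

Frame 1: SPARE (0+10=10). 10 + next roll (2) = 12. Cumulative: 12
Frame 2: OPEN (2+5=7). Cumulative: 19
Frame 3: SPARE (6+4=10). 10 + next roll (6) = 16. Cumulative: 35
Frame 4: OPEN (6+3=9). Cumulative: 44
Frame 5: OPEN (0+1=1). Cumulative: 45
Frame 6: STRIKE. 10 + next two rolls (9+0) = 19. Cumulative: 64
Frame 7: OPEN (9+0=9). Cumulative: 73
Frame 8: SPARE (9+1=10). 10 + next roll (0) = 10. Cumulative: 83
Frame 9: SPARE (0+10=10). 10 + next roll (6) = 16. Cumulative: 99

Answer: 9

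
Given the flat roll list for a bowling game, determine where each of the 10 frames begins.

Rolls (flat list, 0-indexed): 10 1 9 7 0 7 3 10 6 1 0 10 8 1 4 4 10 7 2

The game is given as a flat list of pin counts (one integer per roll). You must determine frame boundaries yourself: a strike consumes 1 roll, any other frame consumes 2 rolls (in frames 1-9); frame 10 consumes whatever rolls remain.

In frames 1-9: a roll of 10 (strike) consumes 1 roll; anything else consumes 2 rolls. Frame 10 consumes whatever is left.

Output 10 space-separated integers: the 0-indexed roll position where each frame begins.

Answer: 0 1 3 5 7 8 10 12 14 16

Derivation:
Frame 1 starts at roll index 0: roll=10 (strike), consumes 1 roll
Frame 2 starts at roll index 1: rolls=1,9 (sum=10), consumes 2 rolls
Frame 3 starts at roll index 3: rolls=7,0 (sum=7), consumes 2 rolls
Frame 4 starts at roll index 5: rolls=7,3 (sum=10), consumes 2 rolls
Frame 5 starts at roll index 7: roll=10 (strike), consumes 1 roll
Frame 6 starts at roll index 8: rolls=6,1 (sum=7), consumes 2 rolls
Frame 7 starts at roll index 10: rolls=0,10 (sum=10), consumes 2 rolls
Frame 8 starts at roll index 12: rolls=8,1 (sum=9), consumes 2 rolls
Frame 9 starts at roll index 14: rolls=4,4 (sum=8), consumes 2 rolls
Frame 10 starts at roll index 16: 3 remaining rolls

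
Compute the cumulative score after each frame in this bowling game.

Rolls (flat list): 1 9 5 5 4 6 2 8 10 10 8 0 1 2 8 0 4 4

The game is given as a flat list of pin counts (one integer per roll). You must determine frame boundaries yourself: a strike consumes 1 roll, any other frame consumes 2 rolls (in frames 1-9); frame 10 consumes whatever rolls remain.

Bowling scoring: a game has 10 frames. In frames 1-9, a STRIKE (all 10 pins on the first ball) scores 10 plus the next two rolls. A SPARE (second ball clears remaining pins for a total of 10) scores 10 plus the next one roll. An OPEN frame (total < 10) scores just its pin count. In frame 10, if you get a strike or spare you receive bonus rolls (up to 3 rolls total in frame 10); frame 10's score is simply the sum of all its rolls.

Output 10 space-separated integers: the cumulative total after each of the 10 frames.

Answer: 15 29 41 61 89 107 115 118 126 134

Derivation:
Frame 1: SPARE (1+9=10). 10 + next roll (5) = 15. Cumulative: 15
Frame 2: SPARE (5+5=10). 10 + next roll (4) = 14. Cumulative: 29
Frame 3: SPARE (4+6=10). 10 + next roll (2) = 12. Cumulative: 41
Frame 4: SPARE (2+8=10). 10 + next roll (10) = 20. Cumulative: 61
Frame 5: STRIKE. 10 + next two rolls (10+8) = 28. Cumulative: 89
Frame 6: STRIKE. 10 + next two rolls (8+0) = 18. Cumulative: 107
Frame 7: OPEN (8+0=8). Cumulative: 115
Frame 8: OPEN (1+2=3). Cumulative: 118
Frame 9: OPEN (8+0=8). Cumulative: 126
Frame 10: OPEN. Sum of all frame-10 rolls (4+4) = 8. Cumulative: 134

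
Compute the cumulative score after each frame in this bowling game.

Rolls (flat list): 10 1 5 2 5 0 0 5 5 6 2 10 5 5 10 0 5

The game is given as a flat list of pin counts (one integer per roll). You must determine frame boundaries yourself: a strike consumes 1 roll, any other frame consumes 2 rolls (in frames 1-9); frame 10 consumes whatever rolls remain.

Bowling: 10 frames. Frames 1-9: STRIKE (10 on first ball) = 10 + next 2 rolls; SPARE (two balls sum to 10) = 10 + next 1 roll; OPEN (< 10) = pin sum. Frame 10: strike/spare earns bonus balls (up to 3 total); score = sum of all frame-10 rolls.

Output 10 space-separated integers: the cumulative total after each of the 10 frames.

Answer: 16 22 29 29 45 53 73 93 108 113

Derivation:
Frame 1: STRIKE. 10 + next two rolls (1+5) = 16. Cumulative: 16
Frame 2: OPEN (1+5=6). Cumulative: 22
Frame 3: OPEN (2+5=7). Cumulative: 29
Frame 4: OPEN (0+0=0). Cumulative: 29
Frame 5: SPARE (5+5=10). 10 + next roll (6) = 16. Cumulative: 45
Frame 6: OPEN (6+2=8). Cumulative: 53
Frame 7: STRIKE. 10 + next two rolls (5+5) = 20. Cumulative: 73
Frame 8: SPARE (5+5=10). 10 + next roll (10) = 20. Cumulative: 93
Frame 9: STRIKE. 10 + next two rolls (0+5) = 15. Cumulative: 108
Frame 10: OPEN. Sum of all frame-10 rolls (0+5) = 5. Cumulative: 113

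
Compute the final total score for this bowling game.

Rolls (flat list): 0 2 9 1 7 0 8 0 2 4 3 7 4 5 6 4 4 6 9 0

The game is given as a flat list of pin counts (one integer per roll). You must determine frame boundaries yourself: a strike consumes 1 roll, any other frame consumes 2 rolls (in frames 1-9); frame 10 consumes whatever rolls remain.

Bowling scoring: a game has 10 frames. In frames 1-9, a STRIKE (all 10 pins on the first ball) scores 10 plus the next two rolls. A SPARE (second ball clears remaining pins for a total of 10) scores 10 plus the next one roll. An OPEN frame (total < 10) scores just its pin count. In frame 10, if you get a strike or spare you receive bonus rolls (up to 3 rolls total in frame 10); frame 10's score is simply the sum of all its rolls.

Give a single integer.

Answer: 105

Derivation:
Frame 1: OPEN (0+2=2). Cumulative: 2
Frame 2: SPARE (9+1=10). 10 + next roll (7) = 17. Cumulative: 19
Frame 3: OPEN (7+0=7). Cumulative: 26
Frame 4: OPEN (8+0=8). Cumulative: 34
Frame 5: OPEN (2+4=6). Cumulative: 40
Frame 6: SPARE (3+7=10). 10 + next roll (4) = 14. Cumulative: 54
Frame 7: OPEN (4+5=9). Cumulative: 63
Frame 8: SPARE (6+4=10). 10 + next roll (4) = 14. Cumulative: 77
Frame 9: SPARE (4+6=10). 10 + next roll (9) = 19. Cumulative: 96
Frame 10: OPEN. Sum of all frame-10 rolls (9+0) = 9. Cumulative: 105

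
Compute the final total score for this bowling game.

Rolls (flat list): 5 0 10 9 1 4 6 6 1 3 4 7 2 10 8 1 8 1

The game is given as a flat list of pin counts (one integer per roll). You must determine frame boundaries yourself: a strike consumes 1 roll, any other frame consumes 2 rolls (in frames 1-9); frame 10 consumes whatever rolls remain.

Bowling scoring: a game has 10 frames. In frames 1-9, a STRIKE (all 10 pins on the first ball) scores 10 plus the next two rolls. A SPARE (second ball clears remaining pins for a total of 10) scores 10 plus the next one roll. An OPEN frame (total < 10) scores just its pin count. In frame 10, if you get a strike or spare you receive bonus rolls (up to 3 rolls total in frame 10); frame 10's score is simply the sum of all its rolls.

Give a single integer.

Frame 1: OPEN (5+0=5). Cumulative: 5
Frame 2: STRIKE. 10 + next two rolls (9+1) = 20. Cumulative: 25
Frame 3: SPARE (9+1=10). 10 + next roll (4) = 14. Cumulative: 39
Frame 4: SPARE (4+6=10). 10 + next roll (6) = 16. Cumulative: 55
Frame 5: OPEN (6+1=7). Cumulative: 62
Frame 6: OPEN (3+4=7). Cumulative: 69
Frame 7: OPEN (7+2=9). Cumulative: 78
Frame 8: STRIKE. 10 + next two rolls (8+1) = 19. Cumulative: 97
Frame 9: OPEN (8+1=9). Cumulative: 106
Frame 10: OPEN. Sum of all frame-10 rolls (8+1) = 9. Cumulative: 115

Answer: 115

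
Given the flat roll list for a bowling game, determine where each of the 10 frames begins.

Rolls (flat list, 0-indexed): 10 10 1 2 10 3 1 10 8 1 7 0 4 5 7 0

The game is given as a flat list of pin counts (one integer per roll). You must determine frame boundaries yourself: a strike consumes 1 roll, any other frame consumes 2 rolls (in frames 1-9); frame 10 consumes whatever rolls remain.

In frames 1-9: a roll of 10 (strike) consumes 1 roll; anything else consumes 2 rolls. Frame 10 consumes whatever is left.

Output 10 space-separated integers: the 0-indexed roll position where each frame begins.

Frame 1 starts at roll index 0: roll=10 (strike), consumes 1 roll
Frame 2 starts at roll index 1: roll=10 (strike), consumes 1 roll
Frame 3 starts at roll index 2: rolls=1,2 (sum=3), consumes 2 rolls
Frame 4 starts at roll index 4: roll=10 (strike), consumes 1 roll
Frame 5 starts at roll index 5: rolls=3,1 (sum=4), consumes 2 rolls
Frame 6 starts at roll index 7: roll=10 (strike), consumes 1 roll
Frame 7 starts at roll index 8: rolls=8,1 (sum=9), consumes 2 rolls
Frame 8 starts at roll index 10: rolls=7,0 (sum=7), consumes 2 rolls
Frame 9 starts at roll index 12: rolls=4,5 (sum=9), consumes 2 rolls
Frame 10 starts at roll index 14: 2 remaining rolls

Answer: 0 1 2 4 5 7 8 10 12 14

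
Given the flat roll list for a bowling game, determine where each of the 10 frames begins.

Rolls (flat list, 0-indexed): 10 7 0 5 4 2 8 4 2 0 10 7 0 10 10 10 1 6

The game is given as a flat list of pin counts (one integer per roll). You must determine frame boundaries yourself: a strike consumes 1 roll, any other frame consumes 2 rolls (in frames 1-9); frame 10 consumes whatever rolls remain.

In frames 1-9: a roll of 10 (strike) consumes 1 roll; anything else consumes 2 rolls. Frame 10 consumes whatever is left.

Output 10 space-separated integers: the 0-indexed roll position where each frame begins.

Answer: 0 1 3 5 7 9 11 13 14 15

Derivation:
Frame 1 starts at roll index 0: roll=10 (strike), consumes 1 roll
Frame 2 starts at roll index 1: rolls=7,0 (sum=7), consumes 2 rolls
Frame 3 starts at roll index 3: rolls=5,4 (sum=9), consumes 2 rolls
Frame 4 starts at roll index 5: rolls=2,8 (sum=10), consumes 2 rolls
Frame 5 starts at roll index 7: rolls=4,2 (sum=6), consumes 2 rolls
Frame 6 starts at roll index 9: rolls=0,10 (sum=10), consumes 2 rolls
Frame 7 starts at roll index 11: rolls=7,0 (sum=7), consumes 2 rolls
Frame 8 starts at roll index 13: roll=10 (strike), consumes 1 roll
Frame 9 starts at roll index 14: roll=10 (strike), consumes 1 roll
Frame 10 starts at roll index 15: 3 remaining rolls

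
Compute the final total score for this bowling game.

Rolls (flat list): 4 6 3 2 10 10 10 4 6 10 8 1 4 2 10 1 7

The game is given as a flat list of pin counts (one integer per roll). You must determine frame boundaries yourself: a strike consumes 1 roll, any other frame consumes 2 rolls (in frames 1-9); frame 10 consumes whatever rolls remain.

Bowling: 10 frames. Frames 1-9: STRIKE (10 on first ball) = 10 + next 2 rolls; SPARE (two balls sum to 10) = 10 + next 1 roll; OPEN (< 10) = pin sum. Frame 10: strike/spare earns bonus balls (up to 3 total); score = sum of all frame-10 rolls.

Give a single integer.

Frame 1: SPARE (4+6=10). 10 + next roll (3) = 13. Cumulative: 13
Frame 2: OPEN (3+2=5). Cumulative: 18
Frame 3: STRIKE. 10 + next two rolls (10+10) = 30. Cumulative: 48
Frame 4: STRIKE. 10 + next two rolls (10+4) = 24. Cumulative: 72
Frame 5: STRIKE. 10 + next two rolls (4+6) = 20. Cumulative: 92
Frame 6: SPARE (4+6=10). 10 + next roll (10) = 20. Cumulative: 112
Frame 7: STRIKE. 10 + next two rolls (8+1) = 19. Cumulative: 131
Frame 8: OPEN (8+1=9). Cumulative: 140
Frame 9: OPEN (4+2=6). Cumulative: 146
Frame 10: STRIKE. Sum of all frame-10 rolls (10+1+7) = 18. Cumulative: 164

Answer: 164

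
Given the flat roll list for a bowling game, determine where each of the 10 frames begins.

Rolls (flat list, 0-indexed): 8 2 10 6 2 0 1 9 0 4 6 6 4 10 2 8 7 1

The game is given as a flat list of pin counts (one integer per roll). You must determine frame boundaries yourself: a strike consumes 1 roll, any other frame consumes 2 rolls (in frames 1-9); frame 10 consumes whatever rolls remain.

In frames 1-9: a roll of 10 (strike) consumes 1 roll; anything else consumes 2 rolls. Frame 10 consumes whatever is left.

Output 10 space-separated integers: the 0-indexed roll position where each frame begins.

Frame 1 starts at roll index 0: rolls=8,2 (sum=10), consumes 2 rolls
Frame 2 starts at roll index 2: roll=10 (strike), consumes 1 roll
Frame 3 starts at roll index 3: rolls=6,2 (sum=8), consumes 2 rolls
Frame 4 starts at roll index 5: rolls=0,1 (sum=1), consumes 2 rolls
Frame 5 starts at roll index 7: rolls=9,0 (sum=9), consumes 2 rolls
Frame 6 starts at roll index 9: rolls=4,6 (sum=10), consumes 2 rolls
Frame 7 starts at roll index 11: rolls=6,4 (sum=10), consumes 2 rolls
Frame 8 starts at roll index 13: roll=10 (strike), consumes 1 roll
Frame 9 starts at roll index 14: rolls=2,8 (sum=10), consumes 2 rolls
Frame 10 starts at roll index 16: 2 remaining rolls

Answer: 0 2 3 5 7 9 11 13 14 16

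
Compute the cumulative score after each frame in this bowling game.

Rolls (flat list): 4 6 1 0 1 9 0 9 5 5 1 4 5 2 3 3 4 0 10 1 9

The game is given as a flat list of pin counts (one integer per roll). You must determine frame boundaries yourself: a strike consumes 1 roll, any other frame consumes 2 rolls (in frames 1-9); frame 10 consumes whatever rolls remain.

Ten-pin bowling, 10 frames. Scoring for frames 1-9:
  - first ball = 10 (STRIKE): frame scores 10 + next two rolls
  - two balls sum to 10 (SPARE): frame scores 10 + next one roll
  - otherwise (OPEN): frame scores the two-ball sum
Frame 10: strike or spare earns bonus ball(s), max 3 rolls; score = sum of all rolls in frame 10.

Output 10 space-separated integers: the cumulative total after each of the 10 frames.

Answer: 11 12 22 31 42 47 54 60 64 84

Derivation:
Frame 1: SPARE (4+6=10). 10 + next roll (1) = 11. Cumulative: 11
Frame 2: OPEN (1+0=1). Cumulative: 12
Frame 3: SPARE (1+9=10). 10 + next roll (0) = 10. Cumulative: 22
Frame 4: OPEN (0+9=9). Cumulative: 31
Frame 5: SPARE (5+5=10). 10 + next roll (1) = 11. Cumulative: 42
Frame 6: OPEN (1+4=5). Cumulative: 47
Frame 7: OPEN (5+2=7). Cumulative: 54
Frame 8: OPEN (3+3=6). Cumulative: 60
Frame 9: OPEN (4+0=4). Cumulative: 64
Frame 10: STRIKE. Sum of all frame-10 rolls (10+1+9) = 20. Cumulative: 84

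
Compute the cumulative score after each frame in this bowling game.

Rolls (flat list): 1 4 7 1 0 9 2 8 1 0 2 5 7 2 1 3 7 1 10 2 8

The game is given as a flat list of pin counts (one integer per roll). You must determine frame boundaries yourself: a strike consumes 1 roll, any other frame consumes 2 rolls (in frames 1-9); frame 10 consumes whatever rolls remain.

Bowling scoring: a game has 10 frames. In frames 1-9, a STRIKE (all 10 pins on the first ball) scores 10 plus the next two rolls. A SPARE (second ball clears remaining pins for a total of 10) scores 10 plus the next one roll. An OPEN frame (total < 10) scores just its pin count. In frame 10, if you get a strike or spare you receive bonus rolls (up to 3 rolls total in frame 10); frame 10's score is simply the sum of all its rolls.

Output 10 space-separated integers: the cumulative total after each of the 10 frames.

Frame 1: OPEN (1+4=5). Cumulative: 5
Frame 2: OPEN (7+1=8). Cumulative: 13
Frame 3: OPEN (0+9=9). Cumulative: 22
Frame 4: SPARE (2+8=10). 10 + next roll (1) = 11. Cumulative: 33
Frame 5: OPEN (1+0=1). Cumulative: 34
Frame 6: OPEN (2+5=7). Cumulative: 41
Frame 7: OPEN (7+2=9). Cumulative: 50
Frame 8: OPEN (1+3=4). Cumulative: 54
Frame 9: OPEN (7+1=8). Cumulative: 62
Frame 10: STRIKE. Sum of all frame-10 rolls (10+2+8) = 20. Cumulative: 82

Answer: 5 13 22 33 34 41 50 54 62 82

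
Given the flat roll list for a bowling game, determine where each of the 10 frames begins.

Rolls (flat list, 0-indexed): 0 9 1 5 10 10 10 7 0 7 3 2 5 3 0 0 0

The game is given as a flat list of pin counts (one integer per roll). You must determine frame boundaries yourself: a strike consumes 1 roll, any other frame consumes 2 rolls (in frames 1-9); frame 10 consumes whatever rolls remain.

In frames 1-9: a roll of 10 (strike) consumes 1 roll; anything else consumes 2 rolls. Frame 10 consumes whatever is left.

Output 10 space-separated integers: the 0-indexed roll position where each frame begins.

Frame 1 starts at roll index 0: rolls=0,9 (sum=9), consumes 2 rolls
Frame 2 starts at roll index 2: rolls=1,5 (sum=6), consumes 2 rolls
Frame 3 starts at roll index 4: roll=10 (strike), consumes 1 roll
Frame 4 starts at roll index 5: roll=10 (strike), consumes 1 roll
Frame 5 starts at roll index 6: roll=10 (strike), consumes 1 roll
Frame 6 starts at roll index 7: rolls=7,0 (sum=7), consumes 2 rolls
Frame 7 starts at roll index 9: rolls=7,3 (sum=10), consumes 2 rolls
Frame 8 starts at roll index 11: rolls=2,5 (sum=7), consumes 2 rolls
Frame 9 starts at roll index 13: rolls=3,0 (sum=3), consumes 2 rolls
Frame 10 starts at roll index 15: 2 remaining rolls

Answer: 0 2 4 5 6 7 9 11 13 15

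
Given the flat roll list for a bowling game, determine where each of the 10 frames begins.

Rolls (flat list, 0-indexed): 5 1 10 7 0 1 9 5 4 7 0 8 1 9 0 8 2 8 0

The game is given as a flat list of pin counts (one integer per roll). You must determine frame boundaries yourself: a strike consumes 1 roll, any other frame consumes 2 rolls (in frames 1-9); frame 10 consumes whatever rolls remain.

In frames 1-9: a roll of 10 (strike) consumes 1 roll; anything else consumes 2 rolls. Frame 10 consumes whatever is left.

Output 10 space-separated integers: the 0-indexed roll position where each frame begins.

Frame 1 starts at roll index 0: rolls=5,1 (sum=6), consumes 2 rolls
Frame 2 starts at roll index 2: roll=10 (strike), consumes 1 roll
Frame 3 starts at roll index 3: rolls=7,0 (sum=7), consumes 2 rolls
Frame 4 starts at roll index 5: rolls=1,9 (sum=10), consumes 2 rolls
Frame 5 starts at roll index 7: rolls=5,4 (sum=9), consumes 2 rolls
Frame 6 starts at roll index 9: rolls=7,0 (sum=7), consumes 2 rolls
Frame 7 starts at roll index 11: rolls=8,1 (sum=9), consumes 2 rolls
Frame 8 starts at roll index 13: rolls=9,0 (sum=9), consumes 2 rolls
Frame 9 starts at roll index 15: rolls=8,2 (sum=10), consumes 2 rolls
Frame 10 starts at roll index 17: 2 remaining rolls

Answer: 0 2 3 5 7 9 11 13 15 17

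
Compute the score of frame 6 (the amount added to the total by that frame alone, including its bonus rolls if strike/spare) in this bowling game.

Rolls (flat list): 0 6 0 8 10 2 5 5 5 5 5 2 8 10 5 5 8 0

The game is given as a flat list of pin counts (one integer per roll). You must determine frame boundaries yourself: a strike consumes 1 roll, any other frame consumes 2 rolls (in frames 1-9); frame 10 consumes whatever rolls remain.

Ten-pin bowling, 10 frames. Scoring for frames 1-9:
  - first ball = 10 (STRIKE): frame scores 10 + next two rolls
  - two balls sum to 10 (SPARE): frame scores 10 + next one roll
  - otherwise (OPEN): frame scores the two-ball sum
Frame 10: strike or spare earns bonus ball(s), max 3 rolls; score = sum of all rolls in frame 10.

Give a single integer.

Answer: 12

Derivation:
Frame 1: OPEN (0+6=6). Cumulative: 6
Frame 2: OPEN (0+8=8). Cumulative: 14
Frame 3: STRIKE. 10 + next two rolls (2+5) = 17. Cumulative: 31
Frame 4: OPEN (2+5=7). Cumulative: 38
Frame 5: SPARE (5+5=10). 10 + next roll (5) = 15. Cumulative: 53
Frame 6: SPARE (5+5=10). 10 + next roll (2) = 12. Cumulative: 65
Frame 7: SPARE (2+8=10). 10 + next roll (10) = 20. Cumulative: 85
Frame 8: STRIKE. 10 + next two rolls (5+5) = 20. Cumulative: 105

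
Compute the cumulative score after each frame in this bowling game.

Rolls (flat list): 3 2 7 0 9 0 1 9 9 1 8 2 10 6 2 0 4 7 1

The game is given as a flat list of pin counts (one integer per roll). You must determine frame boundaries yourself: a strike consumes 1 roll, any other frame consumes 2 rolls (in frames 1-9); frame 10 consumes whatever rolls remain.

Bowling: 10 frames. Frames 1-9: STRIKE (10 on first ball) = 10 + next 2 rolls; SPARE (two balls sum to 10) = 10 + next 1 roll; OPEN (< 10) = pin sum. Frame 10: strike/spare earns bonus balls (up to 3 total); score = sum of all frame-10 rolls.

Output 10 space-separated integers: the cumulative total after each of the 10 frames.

Frame 1: OPEN (3+2=5). Cumulative: 5
Frame 2: OPEN (7+0=7). Cumulative: 12
Frame 3: OPEN (9+0=9). Cumulative: 21
Frame 4: SPARE (1+9=10). 10 + next roll (9) = 19. Cumulative: 40
Frame 5: SPARE (9+1=10). 10 + next roll (8) = 18. Cumulative: 58
Frame 6: SPARE (8+2=10). 10 + next roll (10) = 20. Cumulative: 78
Frame 7: STRIKE. 10 + next two rolls (6+2) = 18. Cumulative: 96
Frame 8: OPEN (6+2=8). Cumulative: 104
Frame 9: OPEN (0+4=4). Cumulative: 108
Frame 10: OPEN. Sum of all frame-10 rolls (7+1) = 8. Cumulative: 116

Answer: 5 12 21 40 58 78 96 104 108 116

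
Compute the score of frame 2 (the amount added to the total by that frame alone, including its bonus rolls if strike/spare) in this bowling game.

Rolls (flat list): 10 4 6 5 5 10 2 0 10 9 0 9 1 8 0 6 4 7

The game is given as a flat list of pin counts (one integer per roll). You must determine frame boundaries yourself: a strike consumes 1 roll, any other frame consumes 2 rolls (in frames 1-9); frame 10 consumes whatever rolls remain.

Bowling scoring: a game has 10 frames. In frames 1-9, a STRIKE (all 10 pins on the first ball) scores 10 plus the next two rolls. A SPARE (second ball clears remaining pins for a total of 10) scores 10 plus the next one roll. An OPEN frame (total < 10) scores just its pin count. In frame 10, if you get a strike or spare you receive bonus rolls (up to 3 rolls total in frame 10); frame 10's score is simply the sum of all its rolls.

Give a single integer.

Frame 1: STRIKE. 10 + next two rolls (4+6) = 20. Cumulative: 20
Frame 2: SPARE (4+6=10). 10 + next roll (5) = 15. Cumulative: 35
Frame 3: SPARE (5+5=10). 10 + next roll (10) = 20. Cumulative: 55
Frame 4: STRIKE. 10 + next two rolls (2+0) = 12. Cumulative: 67

Answer: 15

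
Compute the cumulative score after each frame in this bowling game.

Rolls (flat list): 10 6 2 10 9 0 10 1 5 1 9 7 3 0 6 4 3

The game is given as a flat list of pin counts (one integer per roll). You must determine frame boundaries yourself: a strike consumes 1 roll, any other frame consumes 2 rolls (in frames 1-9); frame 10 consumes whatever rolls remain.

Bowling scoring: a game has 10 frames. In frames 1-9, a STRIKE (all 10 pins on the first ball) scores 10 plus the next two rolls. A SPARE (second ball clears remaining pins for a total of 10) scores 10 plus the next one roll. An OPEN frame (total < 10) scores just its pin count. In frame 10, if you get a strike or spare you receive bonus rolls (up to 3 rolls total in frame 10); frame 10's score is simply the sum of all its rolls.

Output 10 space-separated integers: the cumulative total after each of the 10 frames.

Answer: 18 26 45 54 70 76 93 103 109 116

Derivation:
Frame 1: STRIKE. 10 + next two rolls (6+2) = 18. Cumulative: 18
Frame 2: OPEN (6+2=8). Cumulative: 26
Frame 3: STRIKE. 10 + next two rolls (9+0) = 19. Cumulative: 45
Frame 4: OPEN (9+0=9). Cumulative: 54
Frame 5: STRIKE. 10 + next two rolls (1+5) = 16. Cumulative: 70
Frame 6: OPEN (1+5=6). Cumulative: 76
Frame 7: SPARE (1+9=10). 10 + next roll (7) = 17. Cumulative: 93
Frame 8: SPARE (7+3=10). 10 + next roll (0) = 10. Cumulative: 103
Frame 9: OPEN (0+6=6). Cumulative: 109
Frame 10: OPEN. Sum of all frame-10 rolls (4+3) = 7. Cumulative: 116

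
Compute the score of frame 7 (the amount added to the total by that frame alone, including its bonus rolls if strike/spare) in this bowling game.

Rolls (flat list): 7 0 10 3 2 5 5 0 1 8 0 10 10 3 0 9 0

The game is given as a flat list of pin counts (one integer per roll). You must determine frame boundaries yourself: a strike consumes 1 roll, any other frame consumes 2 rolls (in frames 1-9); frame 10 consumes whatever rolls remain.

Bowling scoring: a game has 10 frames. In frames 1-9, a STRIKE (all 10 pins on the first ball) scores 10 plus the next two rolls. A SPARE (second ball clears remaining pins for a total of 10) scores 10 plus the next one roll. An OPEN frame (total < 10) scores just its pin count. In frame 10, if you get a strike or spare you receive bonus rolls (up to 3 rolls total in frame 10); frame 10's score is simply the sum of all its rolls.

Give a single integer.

Answer: 23

Derivation:
Frame 1: OPEN (7+0=7). Cumulative: 7
Frame 2: STRIKE. 10 + next two rolls (3+2) = 15. Cumulative: 22
Frame 3: OPEN (3+2=5). Cumulative: 27
Frame 4: SPARE (5+5=10). 10 + next roll (0) = 10. Cumulative: 37
Frame 5: OPEN (0+1=1). Cumulative: 38
Frame 6: OPEN (8+0=8). Cumulative: 46
Frame 7: STRIKE. 10 + next two rolls (10+3) = 23. Cumulative: 69
Frame 8: STRIKE. 10 + next two rolls (3+0) = 13. Cumulative: 82
Frame 9: OPEN (3+0=3). Cumulative: 85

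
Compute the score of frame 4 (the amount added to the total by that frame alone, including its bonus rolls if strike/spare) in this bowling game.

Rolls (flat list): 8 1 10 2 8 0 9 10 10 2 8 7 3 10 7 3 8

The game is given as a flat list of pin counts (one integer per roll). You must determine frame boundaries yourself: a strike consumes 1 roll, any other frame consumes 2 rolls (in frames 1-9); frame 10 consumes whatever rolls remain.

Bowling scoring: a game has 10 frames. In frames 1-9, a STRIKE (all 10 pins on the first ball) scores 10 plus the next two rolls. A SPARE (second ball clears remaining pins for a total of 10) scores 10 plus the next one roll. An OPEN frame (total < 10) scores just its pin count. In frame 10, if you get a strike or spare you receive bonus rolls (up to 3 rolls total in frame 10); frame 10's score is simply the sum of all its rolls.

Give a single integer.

Answer: 9

Derivation:
Frame 1: OPEN (8+1=9). Cumulative: 9
Frame 2: STRIKE. 10 + next two rolls (2+8) = 20. Cumulative: 29
Frame 3: SPARE (2+8=10). 10 + next roll (0) = 10. Cumulative: 39
Frame 4: OPEN (0+9=9). Cumulative: 48
Frame 5: STRIKE. 10 + next two rolls (10+2) = 22. Cumulative: 70
Frame 6: STRIKE. 10 + next two rolls (2+8) = 20. Cumulative: 90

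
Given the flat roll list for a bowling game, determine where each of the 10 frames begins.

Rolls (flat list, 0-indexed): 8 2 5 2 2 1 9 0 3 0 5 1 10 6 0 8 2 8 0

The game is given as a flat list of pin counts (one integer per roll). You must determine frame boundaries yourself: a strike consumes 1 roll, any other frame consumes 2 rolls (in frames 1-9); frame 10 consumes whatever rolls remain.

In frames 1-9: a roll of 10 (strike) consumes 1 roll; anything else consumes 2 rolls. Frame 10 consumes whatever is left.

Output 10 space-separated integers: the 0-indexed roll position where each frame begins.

Frame 1 starts at roll index 0: rolls=8,2 (sum=10), consumes 2 rolls
Frame 2 starts at roll index 2: rolls=5,2 (sum=7), consumes 2 rolls
Frame 3 starts at roll index 4: rolls=2,1 (sum=3), consumes 2 rolls
Frame 4 starts at roll index 6: rolls=9,0 (sum=9), consumes 2 rolls
Frame 5 starts at roll index 8: rolls=3,0 (sum=3), consumes 2 rolls
Frame 6 starts at roll index 10: rolls=5,1 (sum=6), consumes 2 rolls
Frame 7 starts at roll index 12: roll=10 (strike), consumes 1 roll
Frame 8 starts at roll index 13: rolls=6,0 (sum=6), consumes 2 rolls
Frame 9 starts at roll index 15: rolls=8,2 (sum=10), consumes 2 rolls
Frame 10 starts at roll index 17: 2 remaining rolls

Answer: 0 2 4 6 8 10 12 13 15 17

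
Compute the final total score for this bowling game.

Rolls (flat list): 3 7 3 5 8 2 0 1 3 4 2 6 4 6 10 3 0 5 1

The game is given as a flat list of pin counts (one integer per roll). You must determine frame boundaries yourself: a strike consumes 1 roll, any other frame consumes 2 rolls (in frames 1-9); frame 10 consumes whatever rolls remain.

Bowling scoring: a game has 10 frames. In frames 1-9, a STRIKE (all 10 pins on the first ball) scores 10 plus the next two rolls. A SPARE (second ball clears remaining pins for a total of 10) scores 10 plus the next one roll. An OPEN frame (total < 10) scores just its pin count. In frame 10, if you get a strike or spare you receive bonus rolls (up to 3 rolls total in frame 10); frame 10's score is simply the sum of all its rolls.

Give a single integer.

Frame 1: SPARE (3+7=10). 10 + next roll (3) = 13. Cumulative: 13
Frame 2: OPEN (3+5=8). Cumulative: 21
Frame 3: SPARE (8+2=10). 10 + next roll (0) = 10. Cumulative: 31
Frame 4: OPEN (0+1=1). Cumulative: 32
Frame 5: OPEN (3+4=7). Cumulative: 39
Frame 6: OPEN (2+6=8). Cumulative: 47
Frame 7: SPARE (4+6=10). 10 + next roll (10) = 20. Cumulative: 67
Frame 8: STRIKE. 10 + next two rolls (3+0) = 13. Cumulative: 80
Frame 9: OPEN (3+0=3). Cumulative: 83
Frame 10: OPEN. Sum of all frame-10 rolls (5+1) = 6. Cumulative: 89

Answer: 89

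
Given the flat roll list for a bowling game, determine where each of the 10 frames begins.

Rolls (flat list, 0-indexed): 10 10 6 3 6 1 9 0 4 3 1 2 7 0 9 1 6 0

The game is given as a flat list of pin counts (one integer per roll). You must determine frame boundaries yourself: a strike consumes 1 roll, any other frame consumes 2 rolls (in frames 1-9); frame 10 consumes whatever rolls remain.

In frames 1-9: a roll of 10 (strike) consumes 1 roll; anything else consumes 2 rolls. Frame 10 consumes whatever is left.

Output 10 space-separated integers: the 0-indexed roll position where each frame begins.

Frame 1 starts at roll index 0: roll=10 (strike), consumes 1 roll
Frame 2 starts at roll index 1: roll=10 (strike), consumes 1 roll
Frame 3 starts at roll index 2: rolls=6,3 (sum=9), consumes 2 rolls
Frame 4 starts at roll index 4: rolls=6,1 (sum=7), consumes 2 rolls
Frame 5 starts at roll index 6: rolls=9,0 (sum=9), consumes 2 rolls
Frame 6 starts at roll index 8: rolls=4,3 (sum=7), consumes 2 rolls
Frame 7 starts at roll index 10: rolls=1,2 (sum=3), consumes 2 rolls
Frame 8 starts at roll index 12: rolls=7,0 (sum=7), consumes 2 rolls
Frame 9 starts at roll index 14: rolls=9,1 (sum=10), consumes 2 rolls
Frame 10 starts at roll index 16: 2 remaining rolls

Answer: 0 1 2 4 6 8 10 12 14 16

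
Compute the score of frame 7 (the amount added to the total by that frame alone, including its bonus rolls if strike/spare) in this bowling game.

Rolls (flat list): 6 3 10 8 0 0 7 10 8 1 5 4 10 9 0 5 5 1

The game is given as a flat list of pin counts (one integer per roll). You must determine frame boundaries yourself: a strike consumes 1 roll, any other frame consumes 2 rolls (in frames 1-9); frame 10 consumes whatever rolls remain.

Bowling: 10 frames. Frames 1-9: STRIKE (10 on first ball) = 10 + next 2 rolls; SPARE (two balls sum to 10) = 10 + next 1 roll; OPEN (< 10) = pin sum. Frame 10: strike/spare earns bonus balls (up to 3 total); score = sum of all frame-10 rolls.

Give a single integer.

Answer: 9

Derivation:
Frame 1: OPEN (6+3=9). Cumulative: 9
Frame 2: STRIKE. 10 + next two rolls (8+0) = 18. Cumulative: 27
Frame 3: OPEN (8+0=8). Cumulative: 35
Frame 4: OPEN (0+7=7). Cumulative: 42
Frame 5: STRIKE. 10 + next two rolls (8+1) = 19. Cumulative: 61
Frame 6: OPEN (8+1=9). Cumulative: 70
Frame 7: OPEN (5+4=9). Cumulative: 79
Frame 8: STRIKE. 10 + next two rolls (9+0) = 19. Cumulative: 98
Frame 9: OPEN (9+0=9). Cumulative: 107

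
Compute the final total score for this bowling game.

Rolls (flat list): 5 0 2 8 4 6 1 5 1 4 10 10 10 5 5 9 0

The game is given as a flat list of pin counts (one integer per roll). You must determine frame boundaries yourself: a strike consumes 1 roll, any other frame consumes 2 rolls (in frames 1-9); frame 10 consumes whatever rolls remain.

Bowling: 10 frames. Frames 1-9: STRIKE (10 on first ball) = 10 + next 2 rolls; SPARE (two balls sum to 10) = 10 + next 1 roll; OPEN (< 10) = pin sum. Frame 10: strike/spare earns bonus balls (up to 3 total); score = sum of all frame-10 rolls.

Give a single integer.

Answer: 144

Derivation:
Frame 1: OPEN (5+0=5). Cumulative: 5
Frame 2: SPARE (2+8=10). 10 + next roll (4) = 14. Cumulative: 19
Frame 3: SPARE (4+6=10). 10 + next roll (1) = 11. Cumulative: 30
Frame 4: OPEN (1+5=6). Cumulative: 36
Frame 5: OPEN (1+4=5). Cumulative: 41
Frame 6: STRIKE. 10 + next two rolls (10+10) = 30. Cumulative: 71
Frame 7: STRIKE. 10 + next two rolls (10+5) = 25. Cumulative: 96
Frame 8: STRIKE. 10 + next two rolls (5+5) = 20. Cumulative: 116
Frame 9: SPARE (5+5=10). 10 + next roll (9) = 19. Cumulative: 135
Frame 10: OPEN. Sum of all frame-10 rolls (9+0) = 9. Cumulative: 144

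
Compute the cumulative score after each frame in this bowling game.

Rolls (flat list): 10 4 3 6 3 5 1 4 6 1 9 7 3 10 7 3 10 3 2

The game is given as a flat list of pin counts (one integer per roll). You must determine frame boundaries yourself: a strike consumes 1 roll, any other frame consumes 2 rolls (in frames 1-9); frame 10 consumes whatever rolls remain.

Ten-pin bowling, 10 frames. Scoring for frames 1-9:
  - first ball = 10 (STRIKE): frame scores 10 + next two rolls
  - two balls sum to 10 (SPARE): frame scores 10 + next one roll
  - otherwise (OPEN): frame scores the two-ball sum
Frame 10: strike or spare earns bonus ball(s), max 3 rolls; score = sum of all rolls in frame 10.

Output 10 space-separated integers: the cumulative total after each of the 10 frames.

Frame 1: STRIKE. 10 + next two rolls (4+3) = 17. Cumulative: 17
Frame 2: OPEN (4+3=7). Cumulative: 24
Frame 3: OPEN (6+3=9). Cumulative: 33
Frame 4: OPEN (5+1=6). Cumulative: 39
Frame 5: SPARE (4+6=10). 10 + next roll (1) = 11. Cumulative: 50
Frame 6: SPARE (1+9=10). 10 + next roll (7) = 17. Cumulative: 67
Frame 7: SPARE (7+3=10). 10 + next roll (10) = 20. Cumulative: 87
Frame 8: STRIKE. 10 + next two rolls (7+3) = 20. Cumulative: 107
Frame 9: SPARE (7+3=10). 10 + next roll (10) = 20. Cumulative: 127
Frame 10: STRIKE. Sum of all frame-10 rolls (10+3+2) = 15. Cumulative: 142

Answer: 17 24 33 39 50 67 87 107 127 142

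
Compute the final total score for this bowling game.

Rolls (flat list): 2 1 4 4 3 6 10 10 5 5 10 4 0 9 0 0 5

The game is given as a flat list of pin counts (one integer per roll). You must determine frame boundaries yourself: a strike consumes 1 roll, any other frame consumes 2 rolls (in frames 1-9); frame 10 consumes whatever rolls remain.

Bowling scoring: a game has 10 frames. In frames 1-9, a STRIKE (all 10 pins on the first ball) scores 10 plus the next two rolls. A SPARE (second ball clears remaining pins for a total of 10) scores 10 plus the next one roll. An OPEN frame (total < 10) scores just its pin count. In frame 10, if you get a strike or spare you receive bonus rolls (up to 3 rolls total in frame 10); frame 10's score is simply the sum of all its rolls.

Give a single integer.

Answer: 117

Derivation:
Frame 1: OPEN (2+1=3). Cumulative: 3
Frame 2: OPEN (4+4=8). Cumulative: 11
Frame 3: OPEN (3+6=9). Cumulative: 20
Frame 4: STRIKE. 10 + next two rolls (10+5) = 25. Cumulative: 45
Frame 5: STRIKE. 10 + next two rolls (5+5) = 20. Cumulative: 65
Frame 6: SPARE (5+5=10). 10 + next roll (10) = 20. Cumulative: 85
Frame 7: STRIKE. 10 + next two rolls (4+0) = 14. Cumulative: 99
Frame 8: OPEN (4+0=4). Cumulative: 103
Frame 9: OPEN (9+0=9). Cumulative: 112
Frame 10: OPEN. Sum of all frame-10 rolls (0+5) = 5. Cumulative: 117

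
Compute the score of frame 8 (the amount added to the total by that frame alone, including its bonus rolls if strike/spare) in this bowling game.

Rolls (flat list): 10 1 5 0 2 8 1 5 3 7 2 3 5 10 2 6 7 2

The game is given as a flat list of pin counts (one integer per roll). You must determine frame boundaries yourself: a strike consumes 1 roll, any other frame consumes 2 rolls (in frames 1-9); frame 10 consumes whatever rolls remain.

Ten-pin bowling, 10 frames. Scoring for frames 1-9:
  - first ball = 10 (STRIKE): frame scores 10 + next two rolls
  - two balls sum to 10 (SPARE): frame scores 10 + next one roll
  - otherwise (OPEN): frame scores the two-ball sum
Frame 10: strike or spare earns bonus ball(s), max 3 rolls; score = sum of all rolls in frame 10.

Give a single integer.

Frame 1: STRIKE. 10 + next two rolls (1+5) = 16. Cumulative: 16
Frame 2: OPEN (1+5=6). Cumulative: 22
Frame 3: OPEN (0+2=2). Cumulative: 24
Frame 4: OPEN (8+1=9). Cumulative: 33
Frame 5: OPEN (5+3=8). Cumulative: 41
Frame 6: OPEN (7+2=9). Cumulative: 50
Frame 7: OPEN (3+5=8). Cumulative: 58
Frame 8: STRIKE. 10 + next two rolls (2+6) = 18. Cumulative: 76
Frame 9: OPEN (2+6=8). Cumulative: 84
Frame 10: OPEN. Sum of all frame-10 rolls (7+2) = 9. Cumulative: 93

Answer: 18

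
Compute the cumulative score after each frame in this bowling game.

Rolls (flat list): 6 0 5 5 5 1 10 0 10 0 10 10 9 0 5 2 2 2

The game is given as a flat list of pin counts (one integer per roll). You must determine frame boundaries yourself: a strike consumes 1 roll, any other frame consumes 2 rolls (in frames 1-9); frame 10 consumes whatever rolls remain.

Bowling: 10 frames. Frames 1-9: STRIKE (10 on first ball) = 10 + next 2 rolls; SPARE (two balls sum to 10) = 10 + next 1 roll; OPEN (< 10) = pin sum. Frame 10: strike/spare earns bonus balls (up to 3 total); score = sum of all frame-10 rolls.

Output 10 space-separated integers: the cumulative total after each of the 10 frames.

Frame 1: OPEN (6+0=6). Cumulative: 6
Frame 2: SPARE (5+5=10). 10 + next roll (5) = 15. Cumulative: 21
Frame 3: OPEN (5+1=6). Cumulative: 27
Frame 4: STRIKE. 10 + next two rolls (0+10) = 20. Cumulative: 47
Frame 5: SPARE (0+10=10). 10 + next roll (0) = 10. Cumulative: 57
Frame 6: SPARE (0+10=10). 10 + next roll (10) = 20. Cumulative: 77
Frame 7: STRIKE. 10 + next two rolls (9+0) = 19. Cumulative: 96
Frame 8: OPEN (9+0=9). Cumulative: 105
Frame 9: OPEN (5+2=7). Cumulative: 112
Frame 10: OPEN. Sum of all frame-10 rolls (2+2) = 4. Cumulative: 116

Answer: 6 21 27 47 57 77 96 105 112 116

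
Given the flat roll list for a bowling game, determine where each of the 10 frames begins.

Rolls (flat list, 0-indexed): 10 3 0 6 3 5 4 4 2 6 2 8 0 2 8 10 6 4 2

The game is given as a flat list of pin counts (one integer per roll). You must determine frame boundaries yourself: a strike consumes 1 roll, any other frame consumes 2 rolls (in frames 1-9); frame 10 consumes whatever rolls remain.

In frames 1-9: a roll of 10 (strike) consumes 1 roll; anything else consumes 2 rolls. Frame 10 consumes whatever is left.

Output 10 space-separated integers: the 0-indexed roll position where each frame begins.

Answer: 0 1 3 5 7 9 11 13 15 16

Derivation:
Frame 1 starts at roll index 0: roll=10 (strike), consumes 1 roll
Frame 2 starts at roll index 1: rolls=3,0 (sum=3), consumes 2 rolls
Frame 3 starts at roll index 3: rolls=6,3 (sum=9), consumes 2 rolls
Frame 4 starts at roll index 5: rolls=5,4 (sum=9), consumes 2 rolls
Frame 5 starts at roll index 7: rolls=4,2 (sum=6), consumes 2 rolls
Frame 6 starts at roll index 9: rolls=6,2 (sum=8), consumes 2 rolls
Frame 7 starts at roll index 11: rolls=8,0 (sum=8), consumes 2 rolls
Frame 8 starts at roll index 13: rolls=2,8 (sum=10), consumes 2 rolls
Frame 9 starts at roll index 15: roll=10 (strike), consumes 1 roll
Frame 10 starts at roll index 16: 3 remaining rolls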